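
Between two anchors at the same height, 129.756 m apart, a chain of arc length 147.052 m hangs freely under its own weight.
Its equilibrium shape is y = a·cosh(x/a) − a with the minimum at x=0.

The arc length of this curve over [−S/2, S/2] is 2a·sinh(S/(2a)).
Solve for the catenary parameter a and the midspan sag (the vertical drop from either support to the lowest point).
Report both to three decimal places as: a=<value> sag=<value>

seed: a₀ = √(S³/(24(L−S))) = √(129.756³/(24·17.296)) = 72.545874
iter 1: u=0.894303  f(a)=+7.050e-01  f'(a)=-5.161e-01  a ← 72.545874 − (+7.050e-01/-5.161e-01) = 73.911900
iter 2: u=0.877775  f(a)=+2.040e-02  f'(a)=-4.866e-01  a ← 73.911900 − (+2.040e-02/-4.866e-01) = 73.953833
iter 3: u=0.877277  f(a)=+1.822e-05  f'(a)=-4.857e-01  a ← 73.953833 − (+1.822e-05/-4.857e-01) = 73.953871
iter 4: u=0.877277  f(a)=+1.458e-11  f'(a)=-4.857e-01  a ← 73.953871 − (+1.458e-11/-4.857e-01) = 73.953871
converged: |Δa| < 1e-12 after 4 iterations
sag = a·(cosh(S/(2a)) − 1) = 73.953871·(cosh(0.877277) − 1) = 30.330585
T_max/T_min = cosh(S/(2a)) = 1.410128

a=73.954 sag=30.331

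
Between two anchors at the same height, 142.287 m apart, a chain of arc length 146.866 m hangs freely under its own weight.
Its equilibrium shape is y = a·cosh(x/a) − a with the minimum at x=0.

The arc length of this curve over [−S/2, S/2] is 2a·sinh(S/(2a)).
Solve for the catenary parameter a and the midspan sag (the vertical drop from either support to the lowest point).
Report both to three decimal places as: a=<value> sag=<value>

seed: a₀ = √(S³/(24(L−S))) = √(142.287³/(24·4.579)) = 161.903744
iter 1: u=0.439418  f(a)=+4.441e-02  f'(a)=-5.766e-02  a ← 161.903744 − (+4.441e-02/-5.766e-02) = 162.673917
iter 2: u=0.437338  f(a)=+3.189e-04  f'(a)=-5.684e-02  a ← 162.673917 − (+3.189e-04/-5.684e-02) = 162.679527
iter 3: u=0.437323  f(a)=+1.671e-08  f'(a)=-5.683e-02  a ← 162.679527 − (+1.671e-08/-5.683e-02) = 162.679528
iter 4: u=0.437323  f(a)=+0.000e+00  f'(a)=-5.683e-02  a ← 162.679528 − (+0.000e+00/-5.683e-02) = 162.679528
converged: |Δa| < 1e-12 after 4 iterations
sag = a·(cosh(S/(2a)) − 1) = 162.679528·(cosh(0.437323) − 1) = 15.805862
T_max/T_min = cosh(S/(2a)) = 1.097160

a=162.680 sag=15.806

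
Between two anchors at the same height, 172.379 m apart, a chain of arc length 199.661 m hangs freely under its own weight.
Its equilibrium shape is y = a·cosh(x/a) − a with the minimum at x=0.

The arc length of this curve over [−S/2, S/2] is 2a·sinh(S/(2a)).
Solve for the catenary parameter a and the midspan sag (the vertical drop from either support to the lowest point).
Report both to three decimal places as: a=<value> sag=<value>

a=90.474 sag=44.254

seed: a₀ = √(S³/(24(L−S))) = √(172.379³/(24·27.282)) = 88.446940
iter 1: u=0.974477  f(a)=+1.325e+00  f'(a)=-6.775e-01  a ← 88.446940 − (+1.325e+00/-6.775e-01) = 90.402661
iter 2: u=0.953396  f(a)=+4.522e-02  f'(a)=-6.320e-01  a ← 90.402661 − (+4.522e-02/-6.320e-01) = 90.474219
iter 3: u=0.952642  f(a)=+5.680e-05  f'(a)=-6.304e-01  a ← 90.474219 − (+5.680e-05/-6.304e-01) = 90.474309
iter 4: u=0.952641  f(a)=+8.990e-11  f'(a)=-6.304e-01  a ← 90.474309 − (+8.990e-11/-6.304e-01) = 90.474309
iter 5: u=0.952641  f(a)=+0.000e+00  f'(a)=-6.304e-01  a ← 90.474309 − (+0.000e+00/-6.304e-01) = 90.474309
converged: |Δa| < 1e-12 after 5 iterations
sag = a·(cosh(S/(2a)) − 1) = 90.474309·(cosh(0.952641) − 1) = 44.254045
T_max/T_min = cosh(S/(2a)) = 1.489134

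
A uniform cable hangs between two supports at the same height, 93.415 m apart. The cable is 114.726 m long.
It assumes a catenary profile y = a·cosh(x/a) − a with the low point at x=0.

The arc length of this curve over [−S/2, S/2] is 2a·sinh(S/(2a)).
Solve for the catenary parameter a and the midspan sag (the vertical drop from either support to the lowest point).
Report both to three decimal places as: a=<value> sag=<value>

a=41.223 sag=29.416

seed: a₀ = √(S³/(24(L−S))) = √(93.415³/(24·21.311)) = 39.922469
iter 1: u=1.169955  f(a)=+1.507e+00  f'(a)=-1.221e+00  a ← 39.922469 − (+1.507e+00/-1.221e+00) = 41.156594
iter 2: u=1.134873  f(a)=+7.270e-02  f'(a)=-1.106e+00  a ← 41.156594 − (+7.270e-02/-1.106e+00) = 41.222336
iter 3: u=1.133063  f(a)=+1.882e-04  f'(a)=-1.100e+00  a ← 41.222336 − (+1.882e-04/-1.100e+00) = 41.222507
iter 4: u=1.133058  f(a)=+1.268e-09  f'(a)=-1.100e+00  a ← 41.222507 − (+1.268e-09/-1.100e+00) = 41.222507
iter 5: u=1.133058  f(a)=-1.421e-14  f'(a)=-1.100e+00  a ← 41.222507 − (-1.421e-14/-1.100e+00) = 41.222507
converged: |Δa| < 1e-12 after 5 iterations
sag = a·(cosh(S/(2a)) − 1) = 41.222507·(cosh(1.133058) − 1) = 29.416072
T_max/T_min = cosh(S/(2a)) = 1.713592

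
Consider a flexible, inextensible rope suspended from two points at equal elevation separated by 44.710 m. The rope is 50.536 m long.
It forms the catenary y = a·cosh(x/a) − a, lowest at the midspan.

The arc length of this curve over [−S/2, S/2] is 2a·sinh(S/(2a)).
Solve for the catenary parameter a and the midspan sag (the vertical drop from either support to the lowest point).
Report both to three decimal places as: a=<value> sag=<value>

a=25.762 sag=10.323

seed: a₀ = √(S³/(24(L−S))) = √(44.710³/(24·5.826)) = 25.282275
iter 1: u=0.884216  f(a)=+2.320e-01  f'(a)=-4.979e-01  a ← 25.282275 − (+2.320e-01/-4.979e-01) = 25.748275
iter 2: u=0.868214  f(a)=+6.571e-03  f'(a)=-4.701e-01  a ← 25.748275 − (+6.571e-03/-4.701e-01) = 25.762252
iter 3: u=0.867742  f(a)=+5.609e-06  f'(a)=-4.693e-01  a ← 25.762252 − (+5.609e-06/-4.693e-01) = 25.762264
iter 4: u=0.867742  f(a)=+4.093e-12  f'(a)=-4.693e-01  a ← 25.762264 − (+4.093e-12/-4.693e-01) = 25.762264
converged: |Δa| < 1e-12 after 4 iterations
sag = a·(cosh(S/(2a)) − 1) = 25.762264·(cosh(0.867742) − 1) = 10.323274
T_max/T_min = cosh(S/(2a)) = 1.400713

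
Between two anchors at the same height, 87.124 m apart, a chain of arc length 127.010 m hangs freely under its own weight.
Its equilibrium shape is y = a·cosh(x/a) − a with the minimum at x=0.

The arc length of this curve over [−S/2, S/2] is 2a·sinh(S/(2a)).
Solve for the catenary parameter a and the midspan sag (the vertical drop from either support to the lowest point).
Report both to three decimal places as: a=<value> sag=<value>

seed: a₀ = √(S³/(24(L−S))) = √(87.124³/(24·39.886)) = 26.283963
iter 1: u=1.657360  f(a)=+5.850e+00  f'(a)=-3.955e+00  a ← 26.283963 − (+5.850e+00/-3.955e+00) = 27.763275
iter 2: u=1.569051  f(a)=+5.302e-01  f'(a)=-3.268e+00  a ← 27.763275 − (+5.302e-01/-3.268e+00) = 27.925546
iter 3: u=1.559934  f(a)=+5.314e-03  f'(a)=-3.202e+00  a ← 27.925546 − (+5.314e-03/-3.202e+00) = 27.927206
iter 4: u=1.559841  f(a)=+5.457e-07  f'(a)=-3.202e+00  a ← 27.927206 − (+5.457e-07/-3.202e+00) = 27.927206
iter 5: u=1.559841  f(a)=+1.421e-14  f'(a)=-3.202e+00  a ← 27.927206 − (+1.421e-14/-3.202e+00) = 27.927206
converged: |Δa| < 1e-12 after 5 iterations
sag = a·(cosh(S/(2a)) − 1) = 27.927206·(cosh(1.559841) − 1) = 41.447241
T_max/T_min = cosh(S/(2a)) = 2.484117

a=27.927 sag=41.447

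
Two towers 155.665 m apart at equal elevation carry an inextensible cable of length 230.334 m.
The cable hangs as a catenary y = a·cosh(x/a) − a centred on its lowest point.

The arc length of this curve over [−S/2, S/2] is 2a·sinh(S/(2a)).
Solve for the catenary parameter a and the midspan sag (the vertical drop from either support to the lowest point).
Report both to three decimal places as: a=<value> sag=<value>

a=48.872 sag=76.236

seed: a₀ = √(S³/(24(L−S))) = √(155.665³/(24·74.669)) = 45.878655
iter 1: u=1.696486  f(a)=+1.151e+01  f'(a)=-4.293e+00  a ← 45.878655 − (+1.151e+01/-4.293e+00) = 48.559838
iter 2: u=1.602816  f(a)=+1.086e+00  f'(a)=-3.518e+00  a ← 48.559838 − (+1.086e+00/-3.518e+00) = 48.868600
iter 3: u=1.592689  f(a)=+1.190e-02  f'(a)=-3.442e+00  a ← 48.868600 − (+1.190e-02/-3.442e+00) = 48.872057
iter 4: u=1.592577  f(a)=+1.462e-06  f'(a)=-3.441e+00  a ← 48.872057 − (+1.462e-06/-3.441e+00) = 48.872058
iter 5: u=1.592577  f(a)=+0.000e+00  f'(a)=-3.441e+00  a ← 48.872058 − (+0.000e+00/-3.441e+00) = 48.872058
converged: |Δa| < 1e-12 after 5 iterations
sag = a·(cosh(S/(2a)) − 1) = 48.872058·(cosh(1.592577) − 1) = 76.235560
T_max/T_min = cosh(S/(2a)) = 2.559901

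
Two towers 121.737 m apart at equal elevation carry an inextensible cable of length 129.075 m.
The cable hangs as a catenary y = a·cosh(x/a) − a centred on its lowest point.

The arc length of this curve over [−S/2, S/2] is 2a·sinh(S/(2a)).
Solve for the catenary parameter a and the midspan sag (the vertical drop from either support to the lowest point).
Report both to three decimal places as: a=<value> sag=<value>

a=102.116 sag=18.684

seed: a₀ = √(S³/(24(L−S))) = √(121.737³/(24·7.338)) = 101.213727
iter 1: u=0.601386  f(a)=+1.338e-01  f'(a)=-1.503e-01  a ← 101.213727 − (+1.338e-01/-1.503e-01) = 102.104161
iter 2: u=0.596141  f(a)=+1.787e-03  f'(a)=-1.463e-01  a ← 102.104161 − (+1.787e-03/-1.463e-01) = 102.116372
iter 3: u=0.596070  f(a)=+3.280e-07  f'(a)=-1.463e-01  a ← 102.116372 − (+3.280e-07/-1.463e-01) = 102.116375
iter 4: u=0.596070  f(a)=+0.000e+00  f'(a)=-1.463e-01  a ← 102.116375 − (+0.000e+00/-1.463e-01) = 102.116375
converged: |Δa| < 1e-12 after 4 iterations
sag = a·(cosh(S/(2a)) − 1) = 102.116375·(cosh(0.596070) − 1) = 18.684465
T_max/T_min = cosh(S/(2a)) = 1.182972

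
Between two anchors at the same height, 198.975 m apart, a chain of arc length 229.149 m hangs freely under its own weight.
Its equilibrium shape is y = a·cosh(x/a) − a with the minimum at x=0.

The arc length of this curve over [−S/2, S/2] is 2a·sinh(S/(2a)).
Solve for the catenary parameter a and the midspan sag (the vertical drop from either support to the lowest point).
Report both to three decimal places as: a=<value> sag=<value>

seed: a₀ = √(S³/(24(L−S))) = √(198.975³/(24·30.174)) = 104.297934
iter 1: u=0.953878  f(a)=+1.403e+00  f'(a)=-6.330e-01  a ← 104.297934 − (+1.403e+00/-6.330e-01) = 106.514146
iter 2: u=0.934031  f(a)=+4.596e-02  f'(a)=-5.921e-01  a ← 106.514146 − (+4.596e-02/-5.921e-01) = 106.591764
iter 3: u=0.933351  f(a)=+5.304e-05  f'(a)=-5.908e-01  a ← 106.591764 − (+5.304e-05/-5.908e-01) = 106.591854
iter 4: u=0.933350  f(a)=+7.083e-11  f'(a)=-5.908e-01  a ← 106.591854 − (+7.083e-11/-5.908e-01) = 106.591854
iter 5: u=0.933350  f(a)=+2.842e-14  f'(a)=-5.908e-01  a ← 106.591854 − (+2.842e-14/-5.908e-01) = 106.591854
converged: |Δa| < 1e-12 after 5 iterations
sag = a·(cosh(S/(2a)) − 1) = 106.591854·(cosh(0.933350) − 1) = 49.898208
T_max/T_min = cosh(S/(2a)) = 1.468124

a=106.592 sag=49.898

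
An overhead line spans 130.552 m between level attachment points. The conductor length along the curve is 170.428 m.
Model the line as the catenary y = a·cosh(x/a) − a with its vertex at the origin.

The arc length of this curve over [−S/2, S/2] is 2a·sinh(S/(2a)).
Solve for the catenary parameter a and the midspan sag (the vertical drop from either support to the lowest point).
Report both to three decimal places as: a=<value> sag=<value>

a=50.289 sag=48.658

seed: a₀ = √(S³/(24(L−S))) = √(130.552³/(24·39.876)) = 48.218520
iter 1: u=1.353754  f(a)=+3.818e+00  f'(a)=-1.978e+00  a ← 48.218520 − (+3.818e+00/-1.978e+00) = 50.148879
iter 2: u=1.301644  f(a)=+2.412e-01  f'(a)=-1.735e+00  a ← 50.148879 − (+2.412e-01/-1.735e+00) = 50.287916
iter 3: u=1.298045  f(a)=+1.107e-03  f'(a)=-1.719e+00  a ← 50.287916 − (+1.107e-03/-1.719e+00) = 50.288560
iter 4: u=1.298029  f(a)=+2.353e-08  f'(a)=-1.719e+00  a ← 50.288560 − (+2.353e-08/-1.719e+00) = 50.288560
iter 5: u=1.298029  f(a)=+0.000e+00  f'(a)=-1.719e+00  a ← 50.288560 − (+0.000e+00/-1.719e+00) = 50.288560
converged: |Δa| < 1e-12 after 5 iterations
sag = a·(cosh(S/(2a)) − 1) = 50.288560·(cosh(1.298029) − 1) = 48.657714
T_max/T_min = cosh(S/(2a)) = 1.967570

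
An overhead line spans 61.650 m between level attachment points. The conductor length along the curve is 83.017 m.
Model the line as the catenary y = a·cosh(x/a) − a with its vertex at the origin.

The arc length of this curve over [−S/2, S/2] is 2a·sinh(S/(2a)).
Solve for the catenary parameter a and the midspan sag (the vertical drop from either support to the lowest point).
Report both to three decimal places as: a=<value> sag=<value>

a=22.409 sag=24.762

seed: a₀ = √(S³/(24(L−S))) = √(61.650³/(24·21.367)) = 21.375793
iter 1: u=1.442052  f(a)=+2.335e+00  f'(a)=-2.447e+00  a ← 21.375793 − (+2.335e+00/-2.447e+00) = 22.329974
iter 2: u=1.380432  f(a)=+1.654e-01  f'(a)=-2.111e+00  a ← 22.329974 − (+1.654e-01/-2.111e+00) = 22.408329
iter 3: u=1.375605  f(a)=+9.707e-04  f'(a)=-2.087e+00  a ← 22.408329 − (+9.707e-04/-2.087e+00) = 22.408794
iter 4: u=1.375576  f(a)=+3.385e-08  f'(a)=-2.087e+00  a ← 22.408794 − (+3.385e-08/-2.087e+00) = 22.408794
iter 5: u=1.375576  f(a)=+0.000e+00  f'(a)=-2.087e+00  a ← 22.408794 − (+0.000e+00/-2.087e+00) = 22.408794
converged: |Δa| < 1e-12 after 5 iterations
sag = a·(cosh(S/(2a)) − 1) = 22.408794·(cosh(1.375576) − 1) = 24.762274
T_max/T_min = cosh(S/(2a)) = 2.105025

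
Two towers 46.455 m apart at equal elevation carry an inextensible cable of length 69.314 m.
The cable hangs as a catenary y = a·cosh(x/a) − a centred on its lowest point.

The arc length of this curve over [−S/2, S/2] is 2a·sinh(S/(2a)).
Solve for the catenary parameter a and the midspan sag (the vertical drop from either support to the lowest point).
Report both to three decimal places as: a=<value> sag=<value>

a=14.421 sag=23.117

seed: a₀ = √(S³/(24(L−S))) = √(46.455³/(24·22.859)) = 13.518063
iter 1: u=1.718257  f(a)=+3.622e+00  f'(a)=-4.492e+00  a ← 13.518063 − (+3.622e+00/-4.492e+00) = 14.324356
iter 2: u=1.621539  f(a)=+3.493e-01  f'(a)=-3.664e+00  a ← 14.324356 − (+3.493e-01/-3.664e+00) = 14.419708
iter 3: u=1.610816  f(a)=+4.016e-03  f'(a)=-3.580e+00  a ← 14.419708 − (+4.016e-03/-3.580e+00) = 14.420830
iter 4: u=1.610691  f(a)=+5.443e-07  f'(a)=-3.579e+00  a ← 14.420830 − (+5.443e-07/-3.579e+00) = 14.420830
iter 5: u=1.610691  f(a)=+1.421e-14  f'(a)=-3.579e+00  a ← 14.420830 − (+1.421e-14/-3.579e+00) = 14.420830
converged: |Δa| < 1e-12 after 5 iterations
sag = a·(cosh(S/(2a)) − 1) = 14.420830·(cosh(1.610691) − 1) = 23.116724
T_max/T_min = cosh(S/(2a)) = 2.603009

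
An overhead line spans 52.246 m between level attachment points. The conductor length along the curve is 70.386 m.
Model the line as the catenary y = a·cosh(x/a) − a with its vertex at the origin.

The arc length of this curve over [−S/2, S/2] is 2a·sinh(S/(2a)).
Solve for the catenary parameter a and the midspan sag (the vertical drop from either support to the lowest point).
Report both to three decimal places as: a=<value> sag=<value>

a=18.975 sag=21.007

seed: a₀ = √(S³/(24(L−S))) = √(52.246³/(24·18.140)) = 18.099030
iter 1: u=1.443337  f(a)=+1.986e+00  f'(a)=-2.454e+00  a ← 18.099030 − (+1.986e+00/-2.454e+00) = 18.908171
iter 2: u=1.381572  f(a)=+1.409e-01  f'(a)=-2.117e+00  a ← 18.908171 − (+1.409e-01/-2.117e+00) = 18.974739
iter 3: u=1.376725  f(a)=+8.298e-04  f'(a)=-2.092e+00  a ← 18.974739 − (+8.298e-04/-2.092e+00) = 18.975135
iter 4: u=1.376696  f(a)=+2.914e-08  f'(a)=-2.092e+00  a ← 18.975135 − (+2.914e-08/-2.092e+00) = 18.975135
iter 5: u=1.376696  f(a)=-1.421e-14  f'(a)=-2.092e+00  a ← 18.975135 − (-1.421e-14/-2.092e+00) = 18.975135
converged: |Δa| < 1e-12 after 5 iterations
sag = a·(cosh(S/(2a)) − 1) = 18.975135·(cosh(1.376696) − 1) = 21.007398
T_max/T_min = cosh(S/(2a)) = 2.107101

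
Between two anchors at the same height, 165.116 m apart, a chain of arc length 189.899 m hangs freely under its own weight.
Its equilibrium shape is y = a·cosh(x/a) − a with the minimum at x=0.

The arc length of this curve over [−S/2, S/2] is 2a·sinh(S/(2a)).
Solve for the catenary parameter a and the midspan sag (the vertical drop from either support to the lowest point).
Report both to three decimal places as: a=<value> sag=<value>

seed: a₀ = √(S³/(24(L−S))) = √(165.116³/(24·24.783)) = 86.996380
iter 1: u=0.948982  f(a)=+1.140e+00  f'(a)=-6.227e-01  a ← 86.996380 − (+1.140e+00/-6.227e-01) = 88.827281
iter 2: u=0.929422  f(a)=+3.699e-02  f'(a)=-5.829e-01  a ← 88.827281 − (+3.699e-02/-5.829e-01) = 88.890733
iter 3: u=0.928758  f(a)=+4.182e-05  f'(a)=-5.816e-01  a ← 88.890733 − (+4.182e-05/-5.816e-01) = 88.890805
iter 4: u=0.928757  f(a)=+5.360e-11  f'(a)=-5.816e-01  a ← 88.890805 − (+5.360e-11/-5.816e-01) = 88.890805
iter 5: u=0.928757  f(a)=+0.000e+00  f'(a)=-5.816e-01  a ← 88.890805 − (+0.000e+00/-5.816e-01) = 88.890805
converged: |Δa| < 1e-12 after 5 iterations
sag = a·(cosh(S/(2a)) − 1) = 88.890805·(cosh(0.928757) − 1) = 41.174497
T_max/T_min = cosh(S/(2a)) = 1.463203

a=88.891 sag=41.174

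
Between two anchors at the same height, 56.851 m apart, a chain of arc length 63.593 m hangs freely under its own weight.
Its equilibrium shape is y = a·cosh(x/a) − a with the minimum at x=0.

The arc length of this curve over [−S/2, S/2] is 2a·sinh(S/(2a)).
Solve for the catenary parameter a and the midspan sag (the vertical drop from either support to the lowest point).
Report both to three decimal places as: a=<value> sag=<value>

a=34.282 sag=12.476

seed: a₀ = √(S³/(24(L−S))) = √(56.851³/(24·6.742)) = 33.698236
iter 1: u=0.843531  f(a)=+2.440e-01  f'(a)=-4.293e-01  a ← 33.698236 − (+2.440e-01/-4.293e-01) = 34.266464
iter 2: u=0.829543  f(a)=+6.308e-03  f'(a)=-4.074e-01  a ← 34.266464 − (+6.308e-03/-4.074e-01) = 34.281947
iter 3: u=0.829168  f(a)=+4.464e-06  f'(a)=-4.068e-01  a ← 34.281947 − (+4.464e-06/-4.068e-01) = 34.281958
iter 4: u=0.829168  f(a)=+2.231e-12  f'(a)=-4.068e-01  a ← 34.281958 − (+2.231e-12/-4.068e-01) = 34.281958
converged: |Δa| < 1e-12 after 4 iterations
sag = a·(cosh(S/(2a)) − 1) = 34.281958·(cosh(0.829168) − 1) = 12.475609
T_max/T_min = cosh(S/(2a)) = 1.363912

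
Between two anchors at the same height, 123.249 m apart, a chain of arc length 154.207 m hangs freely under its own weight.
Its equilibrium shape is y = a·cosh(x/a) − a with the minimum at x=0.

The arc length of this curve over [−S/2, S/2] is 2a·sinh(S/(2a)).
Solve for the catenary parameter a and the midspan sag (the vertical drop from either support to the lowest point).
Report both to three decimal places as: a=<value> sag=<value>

seed: a₀ = √(S³/(24(L−S))) = √(123.249³/(24·30.958)) = 50.197610
iter 1: u=1.227638  f(a)=+2.418e+00  f'(a)=-1.430e+00  a ← 50.197610 − (+2.418e+00/-1.430e+00) = 51.889183
iter 2: u=1.187617  f(a)=+1.276e-01  f'(a)=-1.282e+00  a ← 51.889183 − (+1.276e-01/-1.282e+00) = 51.988703
iter 3: u=1.185344  f(a)=+3.992e-04  f'(a)=-1.274e+00  a ← 51.988703 − (+3.992e-04/-1.274e+00) = 51.989016
iter 4: u=1.185337  f(a)=+3.934e-09  f'(a)=-1.274e+00  a ← 51.989016 − (+3.934e-09/-1.274e+00) = 51.989016
iter 5: u=1.185337  f(a)=+0.000e+00  f'(a)=-1.274e+00  a ← 51.989016 − (+0.000e+00/-1.274e+00) = 51.989016
converged: |Δa| < 1e-12 after 5 iterations
sag = a·(cosh(S/(2a)) − 1) = 51.989016·(cosh(1.185337) − 1) = 41.004572
T_max/T_min = cosh(S/(2a)) = 1.788716

a=51.989 sag=41.005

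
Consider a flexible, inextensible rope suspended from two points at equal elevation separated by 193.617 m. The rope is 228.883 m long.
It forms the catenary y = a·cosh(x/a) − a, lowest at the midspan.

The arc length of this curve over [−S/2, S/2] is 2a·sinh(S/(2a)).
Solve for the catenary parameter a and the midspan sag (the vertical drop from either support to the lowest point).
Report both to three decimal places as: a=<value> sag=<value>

a=95.035 sag=53.722

seed: a₀ = √(S³/(24(L−S))) = √(193.617³/(24·35.266)) = 92.604376
iter 1: u=1.045399  f(a)=+1.978e+00  f'(a)=-8.482e-01  a ← 92.604376 − (+1.978e+00/-8.482e-01) = 94.936308
iter 2: u=1.019721  f(a)=+7.718e-02  f'(a)=-7.832e-01  a ← 94.936308 − (+7.718e-02/-7.832e-01) = 95.034851
iter 3: u=1.018663  f(a)=+1.281e-04  f'(a)=-7.806e-01  a ← 95.034851 − (+1.281e-04/-7.806e-01) = 95.035015
iter 4: u=1.018661  f(a)=+3.539e-10  f'(a)=-7.806e-01  a ← 95.035015 − (+3.539e-10/-7.806e-01) = 95.035015
iter 5: u=1.018661  f(a)=+0.000e+00  f'(a)=-7.806e-01  a ← 95.035015 − (+0.000e+00/-7.806e-01) = 95.035015
converged: |Δa| < 1e-12 after 5 iterations
sag = a·(cosh(S/(2a)) − 1) = 95.035015·(cosh(1.018661) − 1) = 53.721535
T_max/T_min = cosh(S/(2a)) = 1.565281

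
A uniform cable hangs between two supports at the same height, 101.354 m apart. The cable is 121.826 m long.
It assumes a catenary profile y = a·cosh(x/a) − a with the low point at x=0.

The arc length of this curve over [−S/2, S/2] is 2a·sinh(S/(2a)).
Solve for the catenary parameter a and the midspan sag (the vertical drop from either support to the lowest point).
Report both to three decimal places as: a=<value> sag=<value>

a=47.368 sag=29.795

seed: a₀ = √(S³/(24(L−S))) = √(101.354³/(24·20.472)) = 46.033668
iter 1: u=1.100868  f(a)=+1.277e+00  f'(a)=-1.002e+00  a ← 46.033668 − (+1.277e+00/-1.002e+00) = 47.308036
iter 2: u=1.071213  f(a)=+5.494e-02  f'(a)=-9.174e-01  a ← 47.308036 − (+5.494e-02/-9.174e-01) = 47.367925
iter 3: u=1.069859  f(a)=+1.119e-04  f'(a)=-9.137e-01  a ← 47.367925 − (+1.119e-04/-9.137e-01) = 47.368047
iter 4: u=1.069856  f(a)=+4.657e-10  f'(a)=-9.137e-01  a ← 47.368047 − (+4.657e-10/-9.137e-01) = 47.368047
iter 5: u=1.069856  f(a)=+2.842e-14  f'(a)=-9.137e-01  a ← 47.368047 − (+2.842e-14/-9.137e-01) = 47.368047
converged: |Δa| < 1e-12 after 5 iterations
sag = a·(cosh(S/(2a)) − 1) = 47.368047·(cosh(1.069856) − 1) = 29.794933
T_max/T_min = cosh(S/(2a)) = 1.629009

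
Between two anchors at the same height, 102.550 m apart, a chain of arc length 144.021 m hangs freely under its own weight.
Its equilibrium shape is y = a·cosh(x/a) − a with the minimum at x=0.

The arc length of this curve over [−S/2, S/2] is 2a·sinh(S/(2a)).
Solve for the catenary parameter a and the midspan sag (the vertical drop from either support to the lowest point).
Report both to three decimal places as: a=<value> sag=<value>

a=34.753 sag=45.205

seed: a₀ = √(S³/(24(L−S))) = √(102.550³/(24·41.471)) = 32.917407
iter 1: u=1.557686  f(a)=+5.332e+00  f'(a)=-3.187e+00  a ← 32.917407 − (+5.332e+00/-3.187e+00) = 34.590686
iter 2: u=1.482335  f(a)=+4.335e-01  f'(a)=-2.688e+00  a ← 34.590686 − (+4.335e-01/-2.688e+00) = 34.751993
iter 3: u=1.475455  f(a)=+3.427e-03  f'(a)=-2.645e+00  a ← 34.751993 − (+3.427e-03/-2.645e+00) = 34.753289
iter 4: u=1.475400  f(a)=+2.178e-07  f'(a)=-2.645e+00  a ← 34.753289 − (+2.178e-07/-2.645e+00) = 34.753289
iter 5: u=1.475400  f(a)=-2.842e-14  f'(a)=-2.645e+00  a ← 34.753289 − (-2.842e-14/-2.645e+00) = 34.753289
converged: |Δa| < 1e-12 after 5 iterations
sag = a·(cosh(S/(2a)) − 1) = 34.753289·(cosh(1.475400) − 1) = 45.204845
T_max/T_min = cosh(S/(2a)) = 2.300736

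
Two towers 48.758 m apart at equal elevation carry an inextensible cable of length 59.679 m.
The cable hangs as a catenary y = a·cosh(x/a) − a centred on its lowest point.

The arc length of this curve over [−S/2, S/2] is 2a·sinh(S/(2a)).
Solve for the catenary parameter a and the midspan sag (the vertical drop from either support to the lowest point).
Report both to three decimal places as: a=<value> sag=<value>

a=21.703 sag=15.195

seed: a₀ = √(S³/(24(L−S))) = √(48.758³/(24·10.921)) = 21.029648
iter 1: u=1.159268  f(a)=+7.578e-01  f'(a)=-1.185e+00  a ← 21.029648 − (+7.578e-01/-1.185e+00) = 21.669067
iter 2: u=1.125060  f(a)=+3.593e-02  f'(a)=-1.075e+00  a ← 21.669067 − (+3.593e-02/-1.075e+00) = 21.702491
iter 3: u=1.123327  f(a)=+8.971e-05  f'(a)=-1.070e+00  a ← 21.702491 − (+8.971e-05/-1.070e+00) = 21.702575
iter 4: u=1.123323  f(a)=+5.623e-10  f'(a)=-1.070e+00  a ← 21.702575 − (+5.623e-10/-1.070e+00) = 21.702575
iter 5: u=1.123323  f(a)=+1.421e-14  f'(a)=-1.070e+00  a ← 21.702575 − (+1.421e-14/-1.070e+00) = 21.702575
converged: |Δa| < 1e-12 after 5 iterations
sag = a·(cosh(S/(2a)) − 1) = 21.702575·(cosh(1.123323) − 1) = 15.194546
T_max/T_min = cosh(S/(2a)) = 1.700126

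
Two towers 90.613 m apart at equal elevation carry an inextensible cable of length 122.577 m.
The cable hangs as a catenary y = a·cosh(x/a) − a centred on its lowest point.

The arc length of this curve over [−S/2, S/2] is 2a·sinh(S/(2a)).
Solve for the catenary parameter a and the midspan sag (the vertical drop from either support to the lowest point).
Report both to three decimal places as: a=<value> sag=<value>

seed: a₀ = √(S³/(24(L−S))) = √(90.613³/(24·31.964)) = 31.142221
iter 1: u=1.454826  f(a)=+3.558e+00  f'(a)=-2.521e+00  a ← 31.142221 − (+3.558e+00/-2.521e+00) = 32.553411
iter 2: u=1.391759  f(a)=+2.562e-01  f'(a)=-2.170e+00  a ← 32.553411 − (+2.562e-01/-2.170e+00) = 32.671436
iter 3: u=1.386731  f(a)=+1.555e-03  f'(a)=-2.144e+00  a ← 32.671436 − (+1.555e-03/-2.144e+00) = 32.672161
iter 4: u=1.386700  f(a)=+5.809e-08  f'(a)=-2.144e+00  a ← 32.672161 − (+5.809e-08/-2.144e+00) = 32.672161
iter 5: u=1.386700  f(a)=+1.421e-14  f'(a)=-2.144e+00  a ← 32.672161 − (+1.421e-14/-2.144e+00) = 32.672161
converged: |Δa| < 1e-12 after 5 iterations
sag = a·(cosh(S/(2a)) − 1) = 32.672161·(cosh(1.386700) − 1) = 36.781063
T_max/T_min = cosh(S/(2a)) = 2.125762

a=32.672 sag=36.781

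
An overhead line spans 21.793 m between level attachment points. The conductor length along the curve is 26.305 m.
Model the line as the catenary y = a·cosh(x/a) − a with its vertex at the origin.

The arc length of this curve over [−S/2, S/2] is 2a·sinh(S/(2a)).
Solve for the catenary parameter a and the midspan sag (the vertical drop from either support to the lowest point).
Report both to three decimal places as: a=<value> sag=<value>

seed: a₀ = √(S³/(24(L−S))) = √(21.793³/(24·4.512)) = 9.776544
iter 1: u=1.114555  f(a)=+2.887e-01  f'(a)=-1.043e+00  a ← 9.776544 − (+2.887e-01/-1.043e+00) = 10.053352
iter 2: u=1.083867  f(a)=+1.271e-02  f'(a)=-9.529e-01  a ← 10.053352 − (+1.271e-02/-9.529e-01) = 10.066696
iter 3: u=1.082431  f(a)=+2.718e-05  f'(a)=-9.488e-01  a ← 10.066696 − (+2.718e-05/-9.488e-01) = 10.066725
iter 4: u=1.082428  f(a)=+1.248e-10  f'(a)=-9.488e-01  a ← 10.066725 − (+1.248e-10/-9.488e-01) = 10.066725
iter 5: u=1.082428  f(a)=+3.553e-15  f'(a)=-9.488e-01  a ← 10.066725 − (+3.553e-15/-9.488e-01) = 10.066725
converged: |Δa| < 1e-12 after 5 iterations
sag = a·(cosh(S/(2a)) − 1) = 10.066725·(cosh(1.082428) − 1) = 6.496101
T_max/T_min = cosh(S/(2a)) = 1.645304

a=10.067 sag=6.496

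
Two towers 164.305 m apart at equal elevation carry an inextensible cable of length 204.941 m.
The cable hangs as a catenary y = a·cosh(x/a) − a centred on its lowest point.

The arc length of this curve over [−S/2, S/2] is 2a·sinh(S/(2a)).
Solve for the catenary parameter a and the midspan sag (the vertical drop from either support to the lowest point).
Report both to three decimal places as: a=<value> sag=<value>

a=69.811 sag=54.180

seed: a₀ = √(S³/(24(L−S))) = √(164.305³/(24·40.636)) = 67.439614
iter 1: u=1.218164  f(a)=+3.124e+00  f'(a)=-1.394e+00  a ← 67.439614 − (+3.124e+00/-1.394e+00) = 69.681010
iter 2: u=1.178980  f(a)=+1.625e-01  f'(a)=-1.252e+00  a ← 69.681010 − (+1.625e-01/-1.252e+00) = 69.810784
iter 3: u=1.176788  f(a)=+4.931e-04  f'(a)=-1.245e+00  a ← 69.810784 − (+4.931e-04/-1.245e+00) = 69.811180
iter 4: u=1.176781  f(a)=+4.570e-09  f'(a)=-1.244e+00  a ← 69.811180 − (+4.570e-09/-1.244e+00) = 69.811180
iter 5: u=1.176781  f(a)=+0.000e+00  f'(a)=-1.244e+00  a ← 69.811180 − (+0.000e+00/-1.244e+00) = 69.811180
converged: |Δa| < 1e-12 after 5 iterations
sag = a·(cosh(S/(2a)) − 1) = 69.811180·(cosh(1.176781) − 1) = 54.179966
T_max/T_min = cosh(S/(2a)) = 1.776093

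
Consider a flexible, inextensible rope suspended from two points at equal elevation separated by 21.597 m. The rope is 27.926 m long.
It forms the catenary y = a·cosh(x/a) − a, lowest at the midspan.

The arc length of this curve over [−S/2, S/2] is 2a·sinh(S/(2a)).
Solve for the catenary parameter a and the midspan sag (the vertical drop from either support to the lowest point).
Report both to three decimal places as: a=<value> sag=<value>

a=8.480 sag=7.856

seed: a₀ = √(S³/(24(L−S))) = √(21.597³/(24·6.329)) = 8.143610
iter 1: u=1.326009  f(a)=+5.803e-01  f'(a)=-1.845e+00  a ← 8.143610 − (+5.803e-01/-1.845e+00) = 8.458063
iter 2: u=1.276711  f(a)=+3.530e-02  f'(a)=-1.627e+00  a ← 8.458063 − (+3.530e-02/-1.627e+00) = 8.479761
iter 3: u=1.273444  f(a)=+1.494e-04  f'(a)=-1.613e+00  a ← 8.479761 − (+1.494e-04/-1.613e+00) = 8.479854
iter 4: u=1.273430  f(a)=+2.700e-09  f'(a)=-1.613e+00  a ← 8.479854 − (+2.700e-09/-1.613e+00) = 8.479854
iter 5: u=1.273430  f(a)=+0.000e+00  f'(a)=-1.613e+00  a ← 8.479854 − (+0.000e+00/-1.613e+00) = 8.479854
converged: |Δa| < 1e-12 after 5 iterations
sag = a·(cosh(S/(2a)) − 1) = 8.479854·(cosh(1.273430) − 1) = 7.856403
T_max/T_min = cosh(S/(2a)) = 1.926479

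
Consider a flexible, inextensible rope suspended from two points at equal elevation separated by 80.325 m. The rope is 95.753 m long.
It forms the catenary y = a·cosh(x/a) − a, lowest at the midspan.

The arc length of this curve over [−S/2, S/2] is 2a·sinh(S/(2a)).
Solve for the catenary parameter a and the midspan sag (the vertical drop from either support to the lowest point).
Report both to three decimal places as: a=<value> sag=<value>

a=38.446 sag=22.956

seed: a₀ = √(S³/(24(L−S))) = √(80.325³/(24·15.428)) = 37.412408
iter 1: u=1.073507  f(a)=+9.138e-01  f'(a)=-9.238e-01  a ← 37.412408 − (+9.138e-01/-9.238e-01) = 38.401547
iter 2: u=1.045856  f(a)=+3.749e-02  f'(a)=-8.494e-01  a ← 38.401547 − (+3.749e-02/-8.494e-01) = 38.445687
iter 3: u=1.044656  f(a)=+6.910e-05  f'(a)=-8.463e-01  a ← 38.445687 − (+6.910e-05/-8.463e-01) = 38.445769
iter 4: u=1.044653  f(a)=+2.357e-10  f'(a)=-8.463e-01  a ← 38.445769 − (+2.357e-10/-8.463e-01) = 38.445769
iter 5: u=1.044653  f(a)=-1.421e-14  f'(a)=-8.463e-01  a ← 38.445769 − (-1.421e-14/-8.463e-01) = 38.445769
converged: |Δa| < 1e-12 after 5 iterations
sag = a·(cosh(S/(2a)) − 1) = 38.445769·(cosh(1.044653) − 1) = 22.956482
T_max/T_min = cosh(S/(2a)) = 1.597113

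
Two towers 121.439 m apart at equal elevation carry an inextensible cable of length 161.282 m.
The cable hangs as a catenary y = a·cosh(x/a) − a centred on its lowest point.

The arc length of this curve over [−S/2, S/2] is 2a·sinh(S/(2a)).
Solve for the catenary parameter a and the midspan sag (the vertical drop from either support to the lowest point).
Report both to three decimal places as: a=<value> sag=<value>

seed: a₀ = √(S³/(24(L−S))) = √(121.439³/(24·39.843)) = 43.276849
iter 1: u=1.403048  f(a)=+4.111e+00  f'(a)=-2.230e+00  a ← 43.276849 − (+4.111e+00/-2.230e+00) = 45.119975
iter 2: u=1.345734  f(a)=+2.772e-01  f'(a)=-1.939e+00  a ← 45.119975 − (+2.772e-01/-1.939e+00) = 45.262951
iter 3: u=1.341483  f(a)=+1.462e-03  f'(a)=-1.918e+00  a ← 45.262951 − (+1.462e-03/-1.918e+00) = 45.263713
iter 4: u=1.341461  f(a)=+4.114e-08  f'(a)=-1.918e+00  a ← 45.263713 − (+4.114e-08/-1.918e+00) = 45.263714
iter 5: u=1.341461  f(a)=+2.842e-14  f'(a)=-1.918e+00  a ← 45.263714 − (+2.842e-14/-1.918e+00) = 45.263714
converged: |Δa| < 1e-12 after 5 iterations
sag = a·(cosh(S/(2a)) − 1) = 45.263714·(cosh(1.341461) − 1) = 47.212092
T_max/T_min = cosh(S/(2a)) = 2.043045

a=45.264 sag=47.212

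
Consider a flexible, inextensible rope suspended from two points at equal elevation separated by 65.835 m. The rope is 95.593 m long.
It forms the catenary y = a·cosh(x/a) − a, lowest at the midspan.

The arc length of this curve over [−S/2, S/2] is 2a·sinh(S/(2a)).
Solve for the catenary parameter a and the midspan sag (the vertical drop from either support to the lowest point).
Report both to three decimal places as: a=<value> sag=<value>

seed: a₀ = √(S³/(24(L−S))) = √(65.835³/(24·29.758)) = 19.988388
iter 1: u=1.646831  f(a)=+4.306e+00  f'(a)=-3.867e+00  a ← 19.988388 − (+4.306e+00/-3.867e+00) = 21.101793
iter 2: u=1.559939  f(a)=+3.860e-01  f'(a)=-3.202e+00  a ← 21.101793 − (+3.860e-01/-3.202e+00) = 21.222316
iter 3: u=1.551080  f(a)=+3.776e-03  f'(a)=-3.140e+00  a ← 21.222316 − (+3.776e-03/-3.140e+00) = 21.223518
iter 4: u=1.550992  f(a)=+3.691e-07  f'(a)=-3.139e+00  a ← 21.223518 − (+3.691e-07/-3.139e+00) = 21.223518
iter 5: u=1.550992  f(a)=+1.421e-14  f'(a)=-3.139e+00  a ← 21.223518 − (+1.421e-14/-3.139e+00) = 21.223518
converged: |Δa| < 1e-12 after 5 iterations
sag = a·(cosh(S/(2a)) − 1) = 21.223518·(cosh(1.550992) − 1) = 31.073166
T_max/T_min = cosh(S/(2a)) = 2.464091

a=21.224 sag=31.073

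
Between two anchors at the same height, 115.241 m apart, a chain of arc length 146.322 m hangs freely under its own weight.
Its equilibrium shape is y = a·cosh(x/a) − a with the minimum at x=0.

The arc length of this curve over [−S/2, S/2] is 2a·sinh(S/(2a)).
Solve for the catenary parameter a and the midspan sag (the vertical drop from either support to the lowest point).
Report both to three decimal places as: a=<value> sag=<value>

a=47.025 sag=39.946

seed: a₀ = √(S³/(24(L−S))) = √(115.241³/(24·31.081)) = 45.295746
iter 1: u=1.272095  f(a)=+2.614e+00  f'(a)=-1.608e+00  a ← 45.295746 − (+2.614e+00/-1.608e+00) = 46.921650
iter 2: u=1.228015  f(a)=+1.473e-01  f'(a)=-1.431e+00  a ← 46.921650 − (+1.473e-01/-1.431e+00) = 47.024605
iter 3: u=1.225327  f(a)=+5.300e-04  f'(a)=-1.421e+00  a ← 47.024605 − (+5.300e-04/-1.421e+00) = 47.024978
iter 4: u=1.225317  f(a)=+6.911e-09  f'(a)=-1.421e+00  a ← 47.024978 − (+6.911e-09/-1.421e+00) = 47.024978
iter 5: u=1.225317  f(a)=+0.000e+00  f'(a)=-1.421e+00  a ← 47.024978 − (+0.000e+00/-1.421e+00) = 47.024978
converged: |Δa| < 1e-12 after 5 iterations
sag = a·(cosh(S/(2a)) − 1) = 47.024978·(cosh(1.225317) − 1) = 39.945595
T_max/T_min = cosh(S/(2a)) = 1.849455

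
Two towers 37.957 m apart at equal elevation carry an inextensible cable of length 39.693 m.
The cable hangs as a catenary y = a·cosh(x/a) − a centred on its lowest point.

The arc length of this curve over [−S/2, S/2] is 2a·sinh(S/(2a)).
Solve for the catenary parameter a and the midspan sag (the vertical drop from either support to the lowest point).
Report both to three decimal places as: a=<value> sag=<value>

a=36.475 sag=5.050

seed: a₀ = √(S³/(24(L−S))) = √(37.957³/(24·1.736)) = 36.229083
iter 1: u=0.523847  f(a)=+2.398e-02  f'(a)=-9.849e-02  a ← 36.229083 − (+2.398e-02/-9.849e-02) = 36.472513
iter 2: u=0.520351  f(a)=+2.438e-04  f'(a)=-9.650e-02  a ← 36.472513 − (+2.438e-04/-9.650e-02) = 36.475039
iter 3: u=0.520315  f(a)=+2.578e-08  f'(a)=-9.648e-02  a ← 36.475039 − (+2.578e-08/-9.648e-02) = 36.475040
iter 4: u=0.520315  f(a)=+0.000e+00  f'(a)=-9.648e-02  a ← 36.475040 − (+0.000e+00/-9.648e-02) = 36.475040
converged: |Δa| < 1e-12 after 4 iterations
sag = a·(cosh(S/(2a)) − 1) = 36.475040·(cosh(0.520315) − 1) = 5.049797
T_max/T_min = cosh(S/(2a)) = 1.138445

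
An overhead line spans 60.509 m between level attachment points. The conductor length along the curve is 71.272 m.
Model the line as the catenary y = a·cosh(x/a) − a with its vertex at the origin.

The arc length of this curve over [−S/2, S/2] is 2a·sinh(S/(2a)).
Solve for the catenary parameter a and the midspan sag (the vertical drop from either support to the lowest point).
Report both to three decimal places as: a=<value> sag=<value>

seed: a₀ = √(S³/(24(L−S))) = √(60.509³/(24·10.763)) = 29.285839
iter 1: u=1.033076  f(a)=+5.892e-01  f'(a)=-8.165e-01  a ← 29.285839 − (+5.892e-01/-8.165e-01) = 30.007372
iter 2: u=1.008236  f(a)=+2.248e-02  f'(a)=-7.553e-01  a ← 30.007372 − (+2.248e-02/-7.553e-01) = 30.037130
iter 3: u=1.007237  f(a)=+3.558e-05  f'(a)=-7.529e-01  a ← 30.037130 − (+3.558e-05/-7.529e-01) = 30.037177
iter 4: u=1.007235  f(a)=+8.950e-11  f'(a)=-7.529e-01  a ← 30.037177 − (+8.950e-11/-7.529e-01) = 30.037177
iter 5: u=1.007235  f(a)=+0.000e+00  f'(a)=-7.529e-01  a ← 30.037177 − (+0.000e+00/-7.529e-01) = 30.037177
converged: |Δa| < 1e-12 after 5 iterations
sag = a·(cosh(S/(2a)) − 1) = 30.037177·(cosh(1.007235) − 1) = 16.569223
T_max/T_min = cosh(S/(2a)) = 1.551624

a=30.037 sag=16.569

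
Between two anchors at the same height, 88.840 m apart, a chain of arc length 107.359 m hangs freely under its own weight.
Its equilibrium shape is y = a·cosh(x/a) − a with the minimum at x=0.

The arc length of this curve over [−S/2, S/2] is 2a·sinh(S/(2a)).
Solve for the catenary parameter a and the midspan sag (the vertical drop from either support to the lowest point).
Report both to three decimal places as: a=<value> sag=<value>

a=40.906 sag=26.583

seed: a₀ = √(S³/(24(L−S))) = √(88.840³/(24·18.519)) = 39.719012
iter 1: u=1.118356  f(a)=+1.193e+00  f'(a)=-1.054e+00  a ← 39.719012 − (+1.193e+00/-1.054e+00) = 40.850582
iter 2: u=1.087377  f(a)=+5.289e-02  f'(a)=-9.629e-01  a ← 40.850582 − (+5.289e-02/-9.629e-01) = 40.905513
iter 3: u=1.085917  f(a)=+1.146e-04  f'(a)=-9.587e-01  a ← 40.905513 − (+1.146e-04/-9.587e-01) = 40.905632
iter 4: u=1.085914  f(a)=+5.405e-10  f'(a)=-9.587e-01  a ← 40.905632 − (+5.405e-10/-9.587e-01) = 40.905632
iter 5: u=1.085914  f(a)=+2.842e-14  f'(a)=-9.587e-01  a ← 40.905632 − (+2.842e-14/-9.587e-01) = 40.905632
converged: |Δa| < 1e-12 after 5 iterations
sag = a·(cosh(S/(2a)) − 1) = 40.905632·(cosh(1.085914) − 1) = 26.583326
T_max/T_min = cosh(S/(2a)) = 1.649870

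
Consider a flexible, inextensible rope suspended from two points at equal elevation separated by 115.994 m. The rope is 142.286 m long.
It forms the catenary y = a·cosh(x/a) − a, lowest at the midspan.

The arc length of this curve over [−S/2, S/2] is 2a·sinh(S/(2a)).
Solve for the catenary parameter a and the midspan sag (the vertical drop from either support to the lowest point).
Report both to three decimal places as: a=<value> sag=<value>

a=51.342 sag=36.393

seed: a₀ = √(S³/(24(L−S))) = √(115.994³/(24·26.292)) = 49.731992
iter 1: u=1.166191  f(a)=+1.847e+00  f'(a)=-1.208e+00  a ← 49.731992 − (+1.847e+00/-1.208e+00) = 51.260455
iter 2: u=1.131418  f(a)=+8.856e-02  f'(a)=-1.095e+00  a ← 51.260455 − (+8.856e-02/-1.095e+00) = 51.341338
iter 3: u=1.129636  f(a)=+2.264e-04  f'(a)=-1.089e+00  a ← 51.341338 − (+2.264e-04/-1.089e+00) = 51.341546
iter 4: u=1.129631  f(a)=+1.487e-09  f'(a)=-1.089e+00  a ← 51.341546 − (+1.487e-09/-1.089e+00) = 51.341546
iter 5: u=1.129631  f(a)=+0.000e+00  f'(a)=-1.089e+00  a ← 51.341546 − (+0.000e+00/-1.089e+00) = 51.341546
converged: |Δa| < 1e-12 after 5 iterations
sag = a·(cosh(S/(2a)) − 1) = 51.341546·(cosh(1.129631) − 1) = 36.392603
T_max/T_min = cosh(S/(2a)) = 1.708833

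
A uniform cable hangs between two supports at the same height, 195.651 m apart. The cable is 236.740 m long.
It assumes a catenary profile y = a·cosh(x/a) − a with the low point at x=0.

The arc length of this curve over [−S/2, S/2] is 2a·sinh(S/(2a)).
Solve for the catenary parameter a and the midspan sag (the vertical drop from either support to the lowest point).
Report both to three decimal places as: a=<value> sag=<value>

seed: a₀ = √(S³/(24(L−S))) = √(195.651³/(24·41.089)) = 87.147453
iter 1: u=1.122528  f(a)=+2.668e+00  f'(a)=-1.067e+00  a ← 87.147453 − (+2.668e+00/-1.067e+00) = 89.647091
iter 2: u=1.091229  f(a)=+1.191e-01  f'(a)=-9.739e-01  a ← 89.647091 − (+1.191e-01/-9.739e-01) = 89.769366
iter 3: u=1.089743  f(a)=+2.618e-04  f'(a)=-9.696e-01  a ← 89.769366 − (+2.618e-04/-9.696e-01) = 89.769636
iter 4: u=1.089739  f(a)=+1.272e-09  f'(a)=-9.696e-01  a ← 89.769636 − (+1.272e-09/-9.696e-01) = 89.769636
iter 5: u=1.089739  f(a)=+0.000e+00  f'(a)=-9.696e-01  a ← 89.769636 − (+0.000e+00/-9.696e-01) = 89.769636
converged: |Δa| < 1e-12 after 5 iterations
sag = a·(cosh(S/(2a)) − 1) = 89.769636·(cosh(1.089739) − 1) = 58.790266
T_max/T_min = cosh(S/(2a)) = 1.654901

a=89.770 sag=58.790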